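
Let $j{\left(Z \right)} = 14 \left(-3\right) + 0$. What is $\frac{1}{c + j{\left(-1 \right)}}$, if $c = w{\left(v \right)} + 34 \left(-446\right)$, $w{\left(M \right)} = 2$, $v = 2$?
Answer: $- \frac{1}{15204} \approx -6.5772 \cdot 10^{-5}$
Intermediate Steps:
$j{\left(Z \right)} = -42$ ($j{\left(Z \right)} = -42 + 0 = -42$)
$c = -15162$ ($c = 2 + 34 \left(-446\right) = 2 - 15164 = -15162$)
$\frac{1}{c + j{\left(-1 \right)}} = \frac{1}{-15162 - 42} = \frac{1}{-15204} = - \frac{1}{15204}$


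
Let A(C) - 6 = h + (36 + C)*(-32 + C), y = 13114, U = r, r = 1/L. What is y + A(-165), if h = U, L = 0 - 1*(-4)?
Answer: 154133/4 ≈ 38533.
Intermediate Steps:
L = 4 (L = 0 + 4 = 4)
r = ¼ (r = 1/4 = ¼ ≈ 0.25000)
U = ¼ ≈ 0.25000
h = ¼ ≈ 0.25000
A(C) = 25/4 + (-32 + C)*(36 + C) (A(C) = 6 + (¼ + (36 + C)*(-32 + C)) = 6 + (¼ + (-32 + C)*(36 + C)) = 25/4 + (-32 + C)*(36 + C))
y + A(-165) = 13114 + (-4583/4 + (-165)² + 4*(-165)) = 13114 + (-4583/4 + 27225 - 660) = 13114 + 101677/4 = 154133/4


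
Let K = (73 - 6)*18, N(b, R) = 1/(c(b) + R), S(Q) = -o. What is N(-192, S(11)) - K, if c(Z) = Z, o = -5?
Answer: -225523/187 ≈ -1206.0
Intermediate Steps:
S(Q) = 5 (S(Q) = -1*(-5) = 5)
N(b, R) = 1/(R + b) (N(b, R) = 1/(b + R) = 1/(R + b))
K = 1206 (K = 67*18 = 1206)
N(-192, S(11)) - K = 1/(5 - 192) - 1*1206 = 1/(-187) - 1206 = -1/187 - 1206 = -225523/187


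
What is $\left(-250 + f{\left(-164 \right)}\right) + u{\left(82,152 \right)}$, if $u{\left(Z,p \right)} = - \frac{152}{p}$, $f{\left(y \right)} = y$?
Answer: $-415$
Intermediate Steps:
$\left(-250 + f{\left(-164 \right)}\right) + u{\left(82,152 \right)} = \left(-250 - 164\right) - \frac{152}{152} = -414 - 1 = -415$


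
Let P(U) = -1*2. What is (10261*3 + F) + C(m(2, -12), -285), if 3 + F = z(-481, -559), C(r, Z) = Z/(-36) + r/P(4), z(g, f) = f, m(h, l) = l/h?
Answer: 362783/12 ≈ 30232.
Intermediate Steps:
P(U) = -2
C(r, Z) = -r/2 - Z/36 (C(r, Z) = Z/(-36) + r/(-2) = Z*(-1/36) + r*(-½) = -Z/36 - r/2 = -r/2 - Z/36)
F = -562 (F = -3 - 559 = -562)
(10261*3 + F) + C(m(2, -12), -285) = (10261*3 - 562) + (-(-6)/2 - 1/36*(-285)) = (30783 - 562) + (-(-6)/2 + 95/12) = 30221 + (-½*(-6) + 95/12) = 30221 + (3 + 95/12) = 30221 + 131/12 = 362783/12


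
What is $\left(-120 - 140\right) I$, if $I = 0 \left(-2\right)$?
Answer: $0$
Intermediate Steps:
$I = 0$
$\left(-120 - 140\right) I = \left(-120 - 140\right) 0 = \left(-260\right) 0 = 0$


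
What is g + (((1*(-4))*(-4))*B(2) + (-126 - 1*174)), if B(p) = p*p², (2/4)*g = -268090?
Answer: -536352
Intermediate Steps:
g = -536180 (g = 2*(-268090) = -536180)
B(p) = p³
g + (((1*(-4))*(-4))*B(2) + (-126 - 1*174)) = -536180 + (((1*(-4))*(-4))*2³ + (-126 - 1*174)) = -536180 + (-4*(-4)*8 + (-126 - 174)) = -536180 + (16*8 - 300) = -536180 + (128 - 300) = -536180 - 172 = -536352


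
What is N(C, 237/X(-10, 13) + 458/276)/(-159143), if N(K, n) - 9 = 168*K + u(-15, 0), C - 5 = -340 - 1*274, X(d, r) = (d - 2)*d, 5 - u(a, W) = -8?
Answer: 102290/159143 ≈ 0.64276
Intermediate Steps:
u(a, W) = 13 (u(a, W) = 5 - 1*(-8) = 5 + 8 = 13)
X(d, r) = d*(-2 + d) (X(d, r) = (-2 + d)*d = d*(-2 + d))
C = -609 (C = 5 + (-340 - 1*274) = 5 + (-340 - 274) = 5 - 614 = -609)
N(K, n) = 22 + 168*K (N(K, n) = 9 + (168*K + 13) = 9 + (13 + 168*K) = 22 + 168*K)
N(C, 237/X(-10, 13) + 458/276)/(-159143) = (22 + 168*(-609))/(-159143) = (22 - 102312)*(-1/159143) = -102290*(-1/159143) = 102290/159143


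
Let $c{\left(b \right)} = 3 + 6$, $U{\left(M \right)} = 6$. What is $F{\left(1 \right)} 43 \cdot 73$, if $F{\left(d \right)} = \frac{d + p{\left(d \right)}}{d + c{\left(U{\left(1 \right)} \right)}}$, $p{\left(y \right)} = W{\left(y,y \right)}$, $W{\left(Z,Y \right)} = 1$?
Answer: $\frac{3139}{5} \approx 627.8$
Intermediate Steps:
$p{\left(y \right)} = 1$
$c{\left(b \right)} = 9$
$F{\left(d \right)} = \frac{1 + d}{9 + d}$ ($F{\left(d \right)} = \frac{d + 1}{d + 9} = \frac{1 + d}{9 + d}$)
$F{\left(1 \right)} 43 \cdot 73 = \frac{1 + 1}{9 + 1} \cdot 43 \cdot 73 = \frac{1}{10} \cdot 2 \cdot 43 \cdot 73 = \frac{1}{5} \cdot 43 \cdot 73 = \frac{43}{5} \cdot 73 = \frac{3139}{5}$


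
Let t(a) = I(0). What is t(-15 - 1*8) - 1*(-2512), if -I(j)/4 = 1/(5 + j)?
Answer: 12556/5 ≈ 2511.2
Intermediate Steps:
I(j) = -4/(5 + j)
t(a) = -⅘ (t(a) = -4/(5 + 0) = -4/5 = -4*⅕ = -⅘)
t(-15 - 1*8) - 1*(-2512) = -⅘ - 1*(-2512) = -⅘ + 2512 = 12556/5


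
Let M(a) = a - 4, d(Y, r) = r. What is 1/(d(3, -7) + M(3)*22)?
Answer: -1/29 ≈ -0.034483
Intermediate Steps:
M(a) = -4 + a
1/(d(3, -7) + M(3)*22) = 1/(-7 + (-4 + 3)*22) = 1/(-7 - 1*22) = 1/(-7 - 22) = 1/(-29) = -1/29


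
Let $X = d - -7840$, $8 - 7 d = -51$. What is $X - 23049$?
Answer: $- \frac{106404}{7} \approx -15201.0$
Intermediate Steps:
$d = \frac{59}{7}$ ($d = \frac{8}{7} - - \frac{51}{7} = \frac{8}{7} + \frac{51}{7} = \frac{59}{7} \approx 8.4286$)
$X = \frac{54939}{7}$ ($X = \frac{59}{7} - -7840 = \frac{59}{7} + 7840 = \frac{54939}{7} \approx 7848.4$)
$X - 23049 = \frac{54939}{7} - 23049 = - \frac{106404}{7}$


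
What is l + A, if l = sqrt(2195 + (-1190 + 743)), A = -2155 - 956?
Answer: -3111 + 2*sqrt(437) ≈ -3069.2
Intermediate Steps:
A = -3111
l = 2*sqrt(437) (l = sqrt(2195 - 447) = sqrt(1748) = 2*sqrt(437) ≈ 41.809)
l + A = 2*sqrt(437) - 3111 = -3111 + 2*sqrt(437)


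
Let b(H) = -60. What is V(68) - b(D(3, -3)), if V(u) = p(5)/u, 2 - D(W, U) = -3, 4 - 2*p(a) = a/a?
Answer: 8163/136 ≈ 60.022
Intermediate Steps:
p(a) = 3/2 (p(a) = 2 - a/(2*a) = 2 - 1/2*1 = 2 - 1/2 = 3/2)
D(W, U) = 5 (D(W, U) = 2 - 1*(-3) = 2 + 3 = 5)
V(u) = 3/(2*u)
V(68) - b(D(3, -3)) = (3/2)/68 - 1*(-60) = (3/2)*(1/68) + 60 = 3/136 + 60 = 8163/136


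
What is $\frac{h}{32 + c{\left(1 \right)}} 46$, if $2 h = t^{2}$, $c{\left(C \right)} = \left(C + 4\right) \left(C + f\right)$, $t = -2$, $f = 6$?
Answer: $\frac{92}{67} \approx 1.3731$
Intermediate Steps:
$c{\left(C \right)} = \left(4 + C\right) \left(6 + C\right)$ ($c{\left(C \right)} = \left(C + 4\right) \left(C + 6\right) = \left(4 + C\right) \left(6 + C\right)$)
$h = 2$ ($h = \frac{\left(-2\right)^{2}}{2} = \frac{1}{2} \cdot 4 = 2$)
$\frac{h}{32 + c{\left(1 \right)}} 46 = \frac{1}{32 + \left(24 + 1^{2} + 10 \cdot 1\right)} 2 \cdot 46 = \frac{1}{32 + \left(24 + 1 + 10\right)} 2 \cdot 46 = \frac{1}{32 + 35} \cdot 2 \cdot 46 = \frac{1}{67} \cdot 2 \cdot 46 = \frac{2}{67} \cdot 46 = \frac{92}{67}$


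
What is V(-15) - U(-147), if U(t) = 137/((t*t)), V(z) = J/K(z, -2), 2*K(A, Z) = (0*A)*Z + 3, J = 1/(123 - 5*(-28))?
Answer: -21625/5683167 ≈ -0.0038051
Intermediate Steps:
J = 1/263 (J = 1/(123 + 140) = 1/263 ≈ 0.0038023)
K(A, Z) = 3/2 (K(A, Z) = ((0*A)*Z + 3)/2 = (0*Z + 3)/2 = (0 + 3)/2 = (½)*3 = 3/2)
V(z) = 2/789 (V(z) = 1/(263*(3/2)) = (1/263)*(⅔) = 2/789)
U(t) = 137/t² (U(t) = 137/(t²) = 137/t²)
V(-15) - U(-147) = 2/789 - 137/(-147)² = 2/789 - 137/21609 = -21625/5683167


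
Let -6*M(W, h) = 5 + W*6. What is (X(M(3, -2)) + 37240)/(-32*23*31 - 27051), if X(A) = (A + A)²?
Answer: -335689/448803 ≈ -0.74796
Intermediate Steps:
M(W, h) = -⅚ - W (M(W, h) = -(5 + W*6)/6 = -(5 + 6*W)/6 = -⅚ - W)
X(A) = 4*A² (X(A) = (2*A)² = 4*A²)
(X(M(3, -2)) + 37240)/(-32*23*31 - 27051) = (4*(-⅚ - 1*3)² + 37240)/(-32*23*31 - 27051) = (4*(-⅚ - 3)² + 37240)/(-736*31 - 27051) = (4*(-23/6)² + 37240)/(-22816 - 27051) = (4*(529/36) + 37240)/(-49867) = (529/9 + 37240)*(-1/49867) = (335689/9)*(-1/49867) = -335689/448803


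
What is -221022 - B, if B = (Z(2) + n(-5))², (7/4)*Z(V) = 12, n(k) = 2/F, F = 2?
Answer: -10833103/49 ≈ -2.2108e+5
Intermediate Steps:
n(k) = 1 (n(k) = 2/2 = 2*(½) = 1)
Z(V) = 48/7 (Z(V) = (4/7)*12 = 48/7)
B = 3025/49 (B = (48/7 + 1)² = (55/7)² = 3025/49 ≈ 61.735)
-221022 - B = -221022 - 1*3025/49 = -221022 - 3025/49 = -10833103/49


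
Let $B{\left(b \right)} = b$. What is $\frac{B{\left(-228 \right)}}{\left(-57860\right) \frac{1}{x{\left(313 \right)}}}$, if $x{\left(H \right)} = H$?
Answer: $\frac{17841}{14465} \approx 1.2334$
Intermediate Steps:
$\frac{B{\left(-228 \right)}}{\left(-57860\right) \frac{1}{x{\left(313 \right)}}} = - \frac{228}{\left(-57860\right) \frac{1}{313}} = - \frac{228}{- \frac{57860}{313}} = \left(-228\right) \left(- \frac{313}{57860}\right) = \frac{17841}{14465}$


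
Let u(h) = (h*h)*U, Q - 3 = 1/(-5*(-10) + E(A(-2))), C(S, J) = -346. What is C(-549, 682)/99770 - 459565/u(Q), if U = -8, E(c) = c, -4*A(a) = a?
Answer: 9354475076337/1484976680 ≈ 6299.4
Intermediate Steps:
A(a) = -a/4
Q = 305/101 (Q = 3 + 1/(-5*(-10) - ¼*(-2)) = 3 + 1/(50 + ½) = 3 + 1/(101/2) = 3 + 2/101 = 305/101 ≈ 3.0198)
u(h) = -8*h² (u(h) = (h*h)*(-8) = h²*(-8) = -8*h²)
C(-549, 682)/99770 - 459565/u(Q) = -346/99770 - 459565/((-8*(305/101)²)) = -346*1/99770 - 459565/((-8*93025/10201)) = -173/49885 - 459565/(-744200/10201) = -173/49885 - 459565*(-10201/744200) = -173/49885 + 937604513/148840 = 9354475076337/1484976680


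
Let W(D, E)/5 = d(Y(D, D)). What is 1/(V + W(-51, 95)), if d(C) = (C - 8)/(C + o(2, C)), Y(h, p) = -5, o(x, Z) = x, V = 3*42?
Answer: 3/443 ≈ 0.0067720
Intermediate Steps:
V = 126
d(C) = (-8 + C)/(2 + C) (d(C) = (C - 8)/(C + 2) = (-8 + C)/(2 + C))
W(D, E) = 65/3 (W(D, E) = 5*((-8 - 5)/(2 - 5)) = 5*(-13/(-3)) = 5*(-1/3*(-13)) = 5*(13/3) = 65/3)
1/(V + W(-51, 95)) = 1/(126 + 65/3) = 1/(443/3) = 3/443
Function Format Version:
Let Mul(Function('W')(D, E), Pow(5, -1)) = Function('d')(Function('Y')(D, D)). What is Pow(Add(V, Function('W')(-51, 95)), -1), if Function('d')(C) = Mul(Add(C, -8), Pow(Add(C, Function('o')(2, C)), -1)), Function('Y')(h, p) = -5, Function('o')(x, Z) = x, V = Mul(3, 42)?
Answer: Rational(3, 443) ≈ 0.0067720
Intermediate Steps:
V = 126
Function('d')(C) = Mul(Pow(Add(2, C), -1), Add(-8, C)) (Function('d')(C) = Mul(Add(C, -8), Pow(Add(C, 2), -1)) = Mul(Add(-8, C), Pow(Add(2, C), -1)) = Mul(Pow(Add(2, C), -1), Add(-8, C)))
Function('W')(D, E) = Rational(65, 3) (Function('W')(D, E) = Mul(5, Mul(Pow(Add(2, -5), -1), Add(-8, -5))) = Mul(5, Mul(Pow(-3, -1), -13)) = Mul(5, Mul(Rational(-1, 3), -13)) = Mul(5, Rational(13, 3)) = Rational(65, 3))
Pow(Add(V, Function('W')(-51, 95)), -1) = Pow(Add(126, Rational(65, 3)), -1) = Pow(Rational(443, 3), -1) = Rational(3, 443)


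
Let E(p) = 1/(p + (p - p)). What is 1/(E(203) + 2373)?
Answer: 203/481720 ≈ 0.00042141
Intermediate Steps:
E(p) = 1/p (E(p) = 1/(p + 0) = 1/p)
1/(E(203) + 2373) = 1/(1/203 + 2373) = 1/(481720/203) = 203/481720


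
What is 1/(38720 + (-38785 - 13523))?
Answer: -1/13588 ≈ -7.3594e-5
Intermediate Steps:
1/(38720 + (-38785 - 13523)) = 1/(38720 - 52308) = 1/(-13588) = -1/13588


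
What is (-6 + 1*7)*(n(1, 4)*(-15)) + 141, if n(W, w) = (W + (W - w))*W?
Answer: 171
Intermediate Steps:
n(W, w) = W*(-w + 2*W) (n(W, w) = (-w + 2*W)*W = W*(-w + 2*W))
(-6 + 1*7)*(n(1, 4)*(-15)) + 141 = (-6 + 1*7)*((1*(-1*4 + 2*1))*(-15)) + 141 = (-6 + 7)*((1*(-4 + 2))*(-15)) + 141 = 1*((1*(-2))*(-15)) + 141 = 1*(-2*(-15)) + 141 = 1*30 + 141 = 30 + 141 = 171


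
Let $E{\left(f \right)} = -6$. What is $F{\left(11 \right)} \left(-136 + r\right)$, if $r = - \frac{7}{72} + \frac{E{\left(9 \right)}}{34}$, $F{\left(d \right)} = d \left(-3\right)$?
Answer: $\frac{1834789}{408} \approx 4497.0$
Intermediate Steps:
$F{\left(d \right)} = - 3 d$
$r = - \frac{335}{1224}$ ($r = - \frac{7}{72} - \frac{6}{34} = \left(-7\right) \frac{1}{72} - \frac{3}{17} = - \frac{7}{72} - \frac{3}{17} = - \frac{335}{1224} \approx -0.27369$)
$F{\left(11 \right)} \left(-136 + r\right) = \left(-3\right) 11 \left(-136 - \frac{335}{1224}\right) = \left(-33\right) \left(- \frac{166799}{1224}\right) = \frac{1834789}{408}$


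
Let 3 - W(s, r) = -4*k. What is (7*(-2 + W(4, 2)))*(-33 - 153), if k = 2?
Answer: -11718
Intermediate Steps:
W(s, r) = 11 (W(s, r) = 3 - (-4)*2 = 3 - 1*(-8) = 3 + 8 = 11)
(7*(-2 + W(4, 2)))*(-33 - 153) = (7*(-2 + 11))*(-33 - 153) = (7*9)*(-186) = 63*(-186) = -11718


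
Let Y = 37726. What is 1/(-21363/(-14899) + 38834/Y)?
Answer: 281039837/692264152 ≈ 0.40597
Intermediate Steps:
1/(-21363/(-14899) + 38834/Y) = 1/(-21363/(-14899) + 38834/37726) = 1/(-21363*(-1/14899) + 38834*(1/37726)) = 1/(21363/14899 + 19417/18863) = 1/(692264152/281039837) = 281039837/692264152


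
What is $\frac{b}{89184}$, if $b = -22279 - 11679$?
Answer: $- \frac{16979}{44592} \approx -0.38076$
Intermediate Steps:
$b = -33958$
$\frac{b}{89184} = - \frac{33958}{89184} = \left(-33958\right) \frac{1}{89184} = - \frac{16979}{44592}$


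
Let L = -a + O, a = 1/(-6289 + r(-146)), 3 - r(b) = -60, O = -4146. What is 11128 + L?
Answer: 43469933/6226 ≈ 6982.0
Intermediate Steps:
r(b) = 63 (r(b) = 3 - 1*(-60) = 3 + 60 = 63)
a = -1/6226 (a = 1/(-6289 + 63) = 1/(-6226) = -1/6226 ≈ -0.00016062)
L = -25812995/6226 (L = -1*(-1/6226) - 4146 = 1/6226 - 4146 = -25812995/6226 ≈ -4146.0)
11128 + L = 11128 - 25812995/6226 = 43469933/6226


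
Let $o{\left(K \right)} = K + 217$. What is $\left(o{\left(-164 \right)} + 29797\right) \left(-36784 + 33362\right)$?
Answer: $-102146700$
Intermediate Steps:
$o{\left(K \right)} = 217 + K$
$\left(o{\left(-164 \right)} + 29797\right) \left(-36784 + 33362\right) = \left(\left(217 - 164\right) + 29797\right) \left(-36784 + 33362\right) = \left(53 + 29797\right) \left(-3422\right) = 29850 \left(-3422\right) = -102146700$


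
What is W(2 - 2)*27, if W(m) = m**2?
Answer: 0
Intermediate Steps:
W(2 - 2)*27 = (2 - 2)**2*27 = 0**2*27 = 0*27 = 0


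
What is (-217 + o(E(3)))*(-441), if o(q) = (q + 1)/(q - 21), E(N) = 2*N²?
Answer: 98490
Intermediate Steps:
o(q) = (1 + q)/(-21 + q)
(-217 + o(E(3)))*(-441) = (-217 + (1 + 2*3²)/(-21 + 2*3²))*(-441) = (-217 + (1 + 2*9)/(-21 + 2*9))*(-441) = (-217 + (1 + 18)/(-21 + 18))*(-441) = (-217 + 19/(-3))*(-441) = (-217 - ⅓*19)*(-441) = (-217 - 19/3)*(-441) = -670/3*(-441) = 98490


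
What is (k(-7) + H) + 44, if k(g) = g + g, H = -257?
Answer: -227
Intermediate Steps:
k(g) = 2*g
(k(-7) + H) + 44 = (2*(-7) - 257) + 44 = (-14 - 257) + 44 = -271 + 44 = -227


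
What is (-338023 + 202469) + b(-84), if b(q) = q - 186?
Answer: -135824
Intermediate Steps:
b(q) = -186 + q
(-338023 + 202469) + b(-84) = (-338023 + 202469) + (-186 - 84) = -135554 - 270 = -135824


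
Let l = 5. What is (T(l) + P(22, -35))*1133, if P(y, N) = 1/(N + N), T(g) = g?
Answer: 395417/70 ≈ 5648.8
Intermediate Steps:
P(y, N) = 1/(2*N)
(T(l) + P(22, -35))*1133 = (5 + (1/2)/(-35))*1133 = (5 + (1/2)*(-1/35))*1133 = (5 - 1/70)*1133 = (349/70)*1133 = 395417/70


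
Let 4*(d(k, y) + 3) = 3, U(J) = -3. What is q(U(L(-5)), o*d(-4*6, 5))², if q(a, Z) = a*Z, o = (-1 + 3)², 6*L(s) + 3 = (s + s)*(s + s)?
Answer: 729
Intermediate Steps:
L(s) = -½ + 2*s²/3 (L(s) = -½ + ((s + s)*(s + s))/6 = -½ + ((2*s)*(2*s))/6 = -½ + (4*s²)/6 = -½ + 2*s²/3)
o = 4 (o = 2² = 4)
d(k, y) = -9/4 (d(k, y) = -3 + (¼)*3 = -3 + ¾ = -9/4)
q(a, Z) = Z*a
q(U(L(-5)), o*d(-4*6, 5))² = ((4*(-9/4))*(-3))² = (-9*(-3))² = 27² = 729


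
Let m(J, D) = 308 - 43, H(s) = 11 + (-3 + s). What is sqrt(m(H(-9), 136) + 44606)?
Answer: sqrt(44871) ≈ 211.83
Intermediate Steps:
H(s) = 8 + s
m(J, D) = 265
sqrt(m(H(-9), 136) + 44606) = sqrt(265 + 44606) = sqrt(44871)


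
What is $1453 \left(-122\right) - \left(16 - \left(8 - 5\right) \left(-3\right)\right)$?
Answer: $-177291$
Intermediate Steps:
$1453 \left(-122\right) - \left(16 - \left(8 - 5\right) \left(-3\right)\right) = -177266 - \left(16 - \left(8 - 5\right) \left(-3\right)\right) = -177266 + \left(3 \left(-3\right) - 16\right) = -177266 - 25 = -177291$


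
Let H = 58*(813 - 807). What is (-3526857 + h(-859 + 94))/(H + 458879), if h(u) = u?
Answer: -3527622/459227 ≈ -7.6816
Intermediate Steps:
H = 348 (H = 58*6 = 348)
(-3526857 + h(-859 + 94))/(H + 458879) = (-3526857 + (-859 + 94))/(348 + 458879) = (-3526857 - 765)/459227 = -3527622*1/459227 = -3527622/459227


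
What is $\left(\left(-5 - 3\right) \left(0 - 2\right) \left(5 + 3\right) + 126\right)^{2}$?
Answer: $64516$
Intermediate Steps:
$\left(\left(-5 - 3\right) \left(0 - 2\right) \left(5 + 3\right) + 126\right)^{2} = \left(\left(-8\right) \left(-2\right) 8 + 126\right)^{2} = \left(16 \cdot 8 + 126\right)^{2} = \left(128 + 126\right)^{2} = 254^{2} = 64516$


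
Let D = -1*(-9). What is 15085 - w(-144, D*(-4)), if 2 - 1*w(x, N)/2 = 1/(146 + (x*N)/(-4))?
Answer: 8671574/575 ≈ 15081.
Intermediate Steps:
D = 9
w(x, N) = 4 - 2/(146 - N*x/4) (w(x, N) = 4 - 2/(146 + (x*N)/(-4)) = 4 - 2/(146 + (N*x)*(-¼)) = 4 - 2/(146 - N*x/4))
15085 - w(-144, D*(-4)) = 15085 - 4*(-582 + (9*(-4))*(-144))/(-584 + (9*(-4))*(-144)) = 15085 - 4*(-582 - 36*(-144))/(-584 - 36*(-144)) = 15085 - 4*(-582 + 5184)/(-584 + 5184) = 15085 - 4*4602/4600 = 15085 - 1*2301/575 = 15085 - 2301/575 = 8671574/575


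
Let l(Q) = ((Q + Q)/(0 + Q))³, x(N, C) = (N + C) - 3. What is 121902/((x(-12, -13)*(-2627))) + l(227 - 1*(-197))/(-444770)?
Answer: 13554441023/8178875530 ≈ 1.6572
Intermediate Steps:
x(N, C) = -3 + C + N (x(N, C) = (C + N) - 3 = -3 + C + N)
l(Q) = 8 (l(Q) = ((2*Q)/Q)³ = 2³ = 8)
121902/((x(-12, -13)*(-2627))) + l(227 - 1*(-197))/(-444770) = 121902/(((-3 - 13 - 12)*(-2627))) + 8/(-444770) = 121902/((-28*(-2627))) + 8*(-1/444770) = 121902/73556 - 4/222385 = 121902*(1/73556) - 4/222385 = 60951/36778 - 4/222385 = 13554441023/8178875530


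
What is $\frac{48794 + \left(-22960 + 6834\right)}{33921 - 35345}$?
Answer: $- \frac{8167}{356} \approx -22.941$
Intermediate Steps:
$\frac{48794 + \left(-22960 + 6834\right)}{33921 - 35345} = \frac{48794 - 16126}{-1424} = 32668 \left(- \frac{1}{1424}\right) = - \frac{8167}{356}$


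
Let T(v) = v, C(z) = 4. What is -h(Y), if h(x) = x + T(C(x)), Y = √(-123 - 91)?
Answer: -4 - I*√214 ≈ -4.0 - 14.629*I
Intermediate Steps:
Y = I*√214 (Y = √(-214) = I*√214 ≈ 14.629*I)
h(x) = 4 + x (h(x) = x + 4 = 4 + x)
-h(Y) = -(4 + I*√214) = -4 - I*√214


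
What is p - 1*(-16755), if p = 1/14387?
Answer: 241054186/14387 ≈ 16755.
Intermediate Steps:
p = 1/14387 ≈ 6.9507e-5
p - 1*(-16755) = 1/14387 - 1*(-16755) = 1/14387 + 16755 = 241054186/14387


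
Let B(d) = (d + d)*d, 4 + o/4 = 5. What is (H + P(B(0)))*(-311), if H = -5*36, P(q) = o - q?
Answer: 54736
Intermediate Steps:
o = 4 (o = -16 + 4*5 = -16 + 20 = 4)
B(d) = 2*d**2 (B(d) = (2*d)*d = 2*d**2)
P(q) = 4 - q
H = -180
(H + P(B(0)))*(-311) = (-180 + (4 - 2*0**2))*(-311) = (-180 + (4 - 2*0))*(-311) = (-180 + (4 - 1*0))*(-311) = (-180 + (4 + 0))*(-311) = (-180 + 4)*(-311) = -176*(-311) = 54736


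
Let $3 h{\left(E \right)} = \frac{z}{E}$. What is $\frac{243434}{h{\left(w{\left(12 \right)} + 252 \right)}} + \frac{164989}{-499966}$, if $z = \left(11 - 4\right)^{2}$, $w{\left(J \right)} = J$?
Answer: $\frac{96393300724787}{24498334} \approx 3.9347 \cdot 10^{6}$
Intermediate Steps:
$z = 49$ ($z = 7^{2} = 49$)
$h{\left(E \right)} = \frac{49}{3 E}$ ($h{\left(E \right)} = \frac{49 \frac{1}{E}}{3} = \frac{49}{3 E}$)
$\frac{243434}{h{\left(w{\left(12 \right)} + 252 \right)}} + \frac{164989}{-499966} = \frac{243434}{\frac{49}{3} \frac{1}{12 + 252}} + \frac{164989}{-499966} = \frac{243434}{\frac{49}{3} \cdot \frac{1}{264}} + 164989 \left(- \frac{1}{499966}\right) = \frac{243434}{\frac{49}{3} \cdot \frac{1}{264}} - \frac{164989}{499966} = \frac{243434}{\frac{49}{792}} - \frac{164989}{499966} = 243434 \cdot \frac{792}{49} - \frac{164989}{499966} = \frac{192799728}{49} - \frac{164989}{499966} = \frac{96393300724787}{24498334}$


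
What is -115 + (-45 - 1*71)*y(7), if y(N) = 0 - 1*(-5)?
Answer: -695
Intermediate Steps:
y(N) = 5 (y(N) = 0 + 5 = 5)
-115 + (-45 - 1*71)*y(7) = -115 + (-45 - 1*71)*5 = -115 + (-45 - 71)*5 = -115 - 116*5 = -115 - 580 = -695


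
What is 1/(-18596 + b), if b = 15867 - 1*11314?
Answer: -1/14043 ≈ -7.1210e-5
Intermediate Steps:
b = 4553 (b = 15867 - 11314 = 4553)
1/(-18596 + b) = 1/(-18596 + 4553) = 1/(-14043) = -1/14043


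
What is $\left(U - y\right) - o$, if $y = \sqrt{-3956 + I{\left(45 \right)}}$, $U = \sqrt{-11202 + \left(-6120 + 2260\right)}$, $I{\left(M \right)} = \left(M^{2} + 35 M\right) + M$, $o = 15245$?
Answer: $-15245 + i \sqrt{15062} - i \sqrt{311} \approx -15245.0 + 105.09 i$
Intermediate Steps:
$I{\left(M \right)} = M^{2} + 36 M$
$U = i \sqrt{15062}$ ($U = \sqrt{-11202 - 3860} = \sqrt{-15062} = i \sqrt{15062} \approx 122.73 i$)
$y = i \sqrt{311}$ ($y = \sqrt{-3956 + 45 \left(36 + 45\right)} = \sqrt{-3956 + 45 \cdot 81} = \sqrt{-3956 + 3645} = \sqrt{-311} = i \sqrt{311} \approx 17.635 i$)
$\left(U - y\right) - o = \left(i \sqrt{15062} - i \sqrt{311}\right) - 15245 = -15245 + i \sqrt{15062} - i \sqrt{311}$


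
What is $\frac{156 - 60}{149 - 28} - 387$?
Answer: $- \frac{46731}{121} \approx -386.21$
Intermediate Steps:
$\frac{156 - 60}{149 - 28} - 387 = \frac{96}{121} - 387 = - \frac{46731}{121}$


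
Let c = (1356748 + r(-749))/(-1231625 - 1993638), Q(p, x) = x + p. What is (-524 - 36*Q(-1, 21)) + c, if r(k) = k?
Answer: -4013583171/3225263 ≈ -1244.4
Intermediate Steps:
Q(p, x) = p + x
c = -1355999/3225263 (c = (1356748 - 749)/(-1231625 - 1993638) = 1355999/(-3225263) = 1355999*(-1/3225263) = -1355999/3225263 ≈ -0.42043)
(-524 - 36*Q(-1, 21)) + c = (-524 - 36*(-1 + 21)) - 1355999/3225263 = (-524 - 36*20) - 1355999/3225263 = (-524 - 720) - 1355999/3225263 = -1244 - 1355999/3225263 = -4013583171/3225263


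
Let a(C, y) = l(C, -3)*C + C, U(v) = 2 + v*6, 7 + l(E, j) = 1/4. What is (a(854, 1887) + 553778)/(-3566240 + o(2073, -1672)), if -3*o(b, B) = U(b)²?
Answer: -658641/66180928 ≈ -0.0099521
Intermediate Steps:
l(E, j) = -27/4 (l(E, j) = -7 + 1/4 = -7 + ¼ = -27/4)
U(v) = 2 + 6*v
a(C, y) = -23*C/4 (a(C, y) = -27*C/4 + C = -23*C/4)
o(b, B) = -(2 + 6*b)²/3
(a(854, 1887) + 553778)/(-3566240 + o(2073, -1672)) = (-23/4*854 + 553778)/(-3566240 - 4*(1 + 3*2073)²/3) = (-9821/2 + 553778)/(-3566240 - 4*(1 + 6219)²/3) = 1097735/(2*(-3566240 - 4/3*6220²)) = 1097735/(2*(-3566240 - 4/3*38688400)) = 1097735/(2*(-3566240 - 154753600/3)) = 1097735/(2*(-165452320/3)) = (1097735/2)*(-3/165452320) = -658641/66180928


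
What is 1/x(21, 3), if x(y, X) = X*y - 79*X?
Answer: -1/174 ≈ -0.0057471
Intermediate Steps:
x(y, X) = -79*X + X*y
1/x(21, 3) = 1/(3*(-79 + 21)) = 1/(3*(-58)) = 1/(-174) = -1/174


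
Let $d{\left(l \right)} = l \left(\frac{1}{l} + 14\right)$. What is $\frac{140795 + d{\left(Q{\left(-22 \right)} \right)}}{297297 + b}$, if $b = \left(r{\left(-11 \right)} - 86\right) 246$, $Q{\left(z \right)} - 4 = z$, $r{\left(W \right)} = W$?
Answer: $\frac{46848}{91145} \approx 0.51399$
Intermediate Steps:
$Q{\left(z \right)} = 4 + z$
$d{\left(l \right)} = l \left(14 + \frac{1}{l}\right)$
$b = -23862$ ($b = \left(-11 - 86\right) 246 = \left(-97\right) 246 = -23862$)
$\frac{140795 + d{\left(Q{\left(-22 \right)} \right)}}{297297 + b} = \frac{140795 + \left(1 + 14 \left(4 - 22\right)\right)}{297297 - 23862} = \frac{140795 + \left(1 + 14 \left(-18\right)\right)}{273435} = \left(140795 + \left(1 - 252\right)\right) \frac{1}{273435} = \left(140795 - 251\right) \frac{1}{273435} = 140544 \cdot \frac{1}{273435} = \frac{46848}{91145}$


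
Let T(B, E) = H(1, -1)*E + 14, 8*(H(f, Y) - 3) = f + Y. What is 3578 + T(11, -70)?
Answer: 3382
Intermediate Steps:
H(f, Y) = 3 + Y/8 + f/8 (H(f, Y) = 3 + (f + Y)/8 = 3 + (Y + f)/8 = 3 + (Y/8 + f/8) = 3 + Y/8 + f/8)
T(B, E) = 14 + 3*E (T(B, E) = (3 + (⅛)*(-1) + (⅛)*1)*E + 14 = (3 - ⅛ + ⅛)*E + 14 = 3*E + 14 = 14 + 3*E)
3578 + T(11, -70) = 3578 + (14 + 3*(-70)) = 3578 + (14 - 210) = 3578 - 196 = 3382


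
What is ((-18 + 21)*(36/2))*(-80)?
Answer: -4320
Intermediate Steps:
((-18 + 21)*(36/2))*(-80) = (3*(36*(1/2)))*(-80) = (3*18)*(-80) = 54*(-80) = -4320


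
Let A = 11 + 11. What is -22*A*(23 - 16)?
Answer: -3388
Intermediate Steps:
A = 22
-22*A*(23 - 16) = -484*(23 - 16) = -484*7 = -22*154 = -3388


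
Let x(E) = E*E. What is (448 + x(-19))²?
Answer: 654481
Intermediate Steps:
x(E) = E²
(448 + x(-19))² = (448 + (-19)²)² = (448 + 361)² = 809² = 654481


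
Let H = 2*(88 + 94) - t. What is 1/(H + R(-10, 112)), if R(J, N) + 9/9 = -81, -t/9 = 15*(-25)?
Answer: -1/3093 ≈ -0.00032331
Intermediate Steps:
t = 3375 (t = -135*(-25) = -9*(-375) = 3375)
R(J, N) = -82 (R(J, N) = -1 - 81 = -82)
H = -3011 (H = 2*(88 + 94) - 1*3375 = 2*182 - 3375 = 364 - 3375 = -3011)
1/(H + R(-10, 112)) = 1/(-3011 - 82) = 1/(-3093) = -1/3093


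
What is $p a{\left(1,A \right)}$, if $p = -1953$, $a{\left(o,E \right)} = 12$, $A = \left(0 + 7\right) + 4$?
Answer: $-23436$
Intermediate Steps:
$A = 11$ ($A = 7 + 4 = 11$)
$p a{\left(1,A \right)} = \left(-1953\right) 12 = -23436$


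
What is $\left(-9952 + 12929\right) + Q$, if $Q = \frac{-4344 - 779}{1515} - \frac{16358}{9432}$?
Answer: $\frac{7077779909}{2381580} \approx 2971.9$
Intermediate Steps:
$Q = - \frac{12183751}{2381580}$ ($Q = \left(-4344 - 779\right) \frac{1}{1515} - \frac{8179}{4716} = \left(-5123\right) \frac{1}{1515} - \frac{8179}{4716} = - \frac{5123}{1515} - \frac{8179}{4716} = - \frac{12183751}{2381580} \approx -5.1158$)
$\left(-9952 + 12929\right) + Q = \left(-9952 + 12929\right) - \frac{12183751}{2381580} = 2977 - \frac{12183751}{2381580} = \frac{7077779909}{2381580}$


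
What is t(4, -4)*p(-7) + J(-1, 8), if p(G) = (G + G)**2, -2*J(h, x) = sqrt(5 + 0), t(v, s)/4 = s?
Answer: -3136 - sqrt(5)/2 ≈ -3137.1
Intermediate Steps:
t(v, s) = 4*s
J(h, x) = -sqrt(5)/2 (J(h, x) = -sqrt(5 + 0)/2 = -sqrt(5)/2)
p(G) = 4*G**2 (p(G) = (2*G)**2 = 4*G**2)
t(4, -4)*p(-7) + J(-1, 8) = (4*(-4))*(4*(-7)**2) - sqrt(5)/2 = -64*49 - sqrt(5)/2 = -16*196 - sqrt(5)/2 = -3136 - sqrt(5)/2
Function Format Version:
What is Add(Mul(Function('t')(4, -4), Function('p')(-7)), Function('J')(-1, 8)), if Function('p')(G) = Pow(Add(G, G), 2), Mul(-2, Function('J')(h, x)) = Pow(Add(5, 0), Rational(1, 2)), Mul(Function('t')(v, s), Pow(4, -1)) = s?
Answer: Add(-3136, Mul(Rational(-1, 2), Pow(5, Rational(1, 2)))) ≈ -3137.1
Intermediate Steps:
Function('t')(v, s) = Mul(4, s)
Function('J')(h, x) = Mul(Rational(-1, 2), Pow(5, Rational(1, 2))) (Function('J')(h, x) = Mul(Rational(-1, 2), Pow(Add(5, 0), Rational(1, 2))) = Mul(Rational(-1, 2), Pow(5, Rational(1, 2))))
Function('p')(G) = Mul(4, Pow(G, 2)) (Function('p')(G) = Pow(Mul(2, G), 2) = Mul(4, Pow(G, 2)))
Add(Mul(Function('t')(4, -4), Function('p')(-7)), Function('J')(-1, 8)) = Add(Mul(Mul(4, -4), Mul(4, Pow(-7, 2))), Mul(Rational(-1, 2), Pow(5, Rational(1, 2)))) = Add(Mul(-16, Mul(4, 49)), Mul(Rational(-1, 2), Pow(5, Rational(1, 2)))) = Add(Mul(-16, 196), Mul(Rational(-1, 2), Pow(5, Rational(1, 2)))) = Add(-3136, Mul(Rational(-1, 2), Pow(5, Rational(1, 2))))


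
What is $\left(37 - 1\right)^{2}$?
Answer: $1296$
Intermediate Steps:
$\left(37 - 1\right)^{2} = 36^{2} = 1296$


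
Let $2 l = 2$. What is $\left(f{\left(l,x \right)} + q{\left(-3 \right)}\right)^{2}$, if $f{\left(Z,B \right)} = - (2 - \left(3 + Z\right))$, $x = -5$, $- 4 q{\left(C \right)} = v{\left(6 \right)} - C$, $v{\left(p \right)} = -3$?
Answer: $4$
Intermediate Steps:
$l = 1$ ($l = \frac{1}{2} \cdot 2 = 1$)
$q{\left(C \right)} = \frac{3}{4} + \frac{C}{4}$ ($q{\left(C \right)} = - \frac{-3 - C}{4} = \frac{3}{4} + \frac{C}{4}$)
$f{\left(Z,B \right)} = 1 + Z$ ($f{\left(Z,B \right)} = - (-1 - Z) = 1 + Z$)
$\left(f{\left(l,x \right)} + q{\left(-3 \right)}\right)^{2} = \left(\left(1 + 1\right) + \left(\frac{3}{4} + \frac{1}{4} \left(-3\right)\right)\right)^{2} = \left(2 + \left(\frac{3}{4} - \frac{3}{4}\right)\right)^{2} = \left(2 + 0\right)^{2} = 2^{2} = 4$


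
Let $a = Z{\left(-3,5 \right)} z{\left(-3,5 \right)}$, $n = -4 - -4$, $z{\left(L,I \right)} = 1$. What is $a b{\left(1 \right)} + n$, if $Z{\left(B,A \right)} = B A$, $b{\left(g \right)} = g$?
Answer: $-15$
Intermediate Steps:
$Z{\left(B,A \right)} = A B$
$n = 0$ ($n = -4 + 4 = 0$)
$a = -15$ ($a = 5 \left(-3\right) 1 = \left(-15\right) 1 = -15$)
$a b{\left(1 \right)} + n = \left(-15\right) 1 + 0 = -15 + 0 = -15$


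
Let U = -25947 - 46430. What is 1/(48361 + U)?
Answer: -1/24016 ≈ -4.1639e-5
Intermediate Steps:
U = -72377
1/(48361 + U) = 1/(48361 - 72377) = 1/(-24016) = -1/24016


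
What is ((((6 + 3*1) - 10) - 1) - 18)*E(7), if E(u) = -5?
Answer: 100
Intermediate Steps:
((((6 + 3*1) - 10) - 1) - 18)*E(7) = ((((6 + 3*1) - 10) - 1) - 18)*(-5) = ((((6 + 3) - 10) - 1) - 18)*(-5) = (((9 - 10) - 1) - 18)*(-5) = ((-1 - 1) - 18)*(-5) = (-2 - 18)*(-5) = -20*(-5) = 100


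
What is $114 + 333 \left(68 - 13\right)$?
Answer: $18429$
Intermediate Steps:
$114 + 333 \left(68 - 13\right) = 114 + 333 \cdot 55 = 114 + 18315 = 18429$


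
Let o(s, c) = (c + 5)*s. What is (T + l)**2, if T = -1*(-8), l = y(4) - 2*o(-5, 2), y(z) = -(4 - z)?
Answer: 6084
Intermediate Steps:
y(z) = -4 + z
o(s, c) = s*(5 + c) (o(s, c) = (5 + c)*s = s*(5 + c))
l = 70 (l = (-4 + 4) - (-10)*(5 + 2) = 0 - (-10)*7 = 0 - 2*(-35) = 0 + 70 = 70)
T = 8
(T + l)**2 = (8 + 70)**2 = 78**2 = 6084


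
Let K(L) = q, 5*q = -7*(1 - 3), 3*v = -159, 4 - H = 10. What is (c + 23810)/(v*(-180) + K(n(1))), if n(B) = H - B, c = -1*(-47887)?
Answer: 358485/47714 ≈ 7.5132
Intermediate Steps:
H = -6 (H = 4 - 1*10 = 4 - 10 = -6)
c = 47887
v = -53 (v = (⅓)*(-159) = -53)
n(B) = -6 - B
q = 14/5 (q = (-7*(1 - 3))/5 = (-7*(-2))/5 = (⅕)*14 = 14/5 ≈ 2.8000)
K(L) = 14/5
(c + 23810)/(v*(-180) + K(n(1))) = (47887 + 23810)/(-53*(-180) + 14/5) = 71697/(9540 + 14/5) = 71697/(47714/5) = 71697*(5/47714) = 358485/47714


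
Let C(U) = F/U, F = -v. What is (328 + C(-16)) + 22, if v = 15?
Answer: 5615/16 ≈ 350.94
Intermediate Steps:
F = -15 (F = -1*15 = -15)
C(U) = -15/U
(328 + C(-16)) + 22 = (328 - 15/(-16)) + 22 = (328 - 15*(-1/16)) + 22 = (328 + 15/16) + 22 = 5263/16 + 22 = 5615/16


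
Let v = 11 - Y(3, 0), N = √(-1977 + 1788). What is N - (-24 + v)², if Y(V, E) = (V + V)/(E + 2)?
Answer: -256 + 3*I*√21 ≈ -256.0 + 13.748*I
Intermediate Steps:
N = 3*I*√21 (N = √(-189) = 3*I*√21 ≈ 13.748*I)
Y(V, E) = 2*V/(2 + E) (Y(V, E) = (2*V)/(2 + E) = 2*V/(2 + E))
v = 8 (v = 11 - 2*3/(2 + 0) = 11 - 2*3/2 = 11 - 1*3 = 11 - 3 = 8)
N - (-24 + v)² = 3*I*√21 - (-24 + 8)² = 3*I*√21 - 1*(-16)² = 3*I*√21 - 1*256 = 3*I*√21 - 256 = -256 + 3*I*√21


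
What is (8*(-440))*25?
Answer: -88000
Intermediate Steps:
(8*(-440))*25 = -3520*25 = -88000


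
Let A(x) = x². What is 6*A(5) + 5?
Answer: 155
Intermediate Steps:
6*A(5) + 5 = 6*5² + 5 = 6*25 + 5 = 150 + 5 = 155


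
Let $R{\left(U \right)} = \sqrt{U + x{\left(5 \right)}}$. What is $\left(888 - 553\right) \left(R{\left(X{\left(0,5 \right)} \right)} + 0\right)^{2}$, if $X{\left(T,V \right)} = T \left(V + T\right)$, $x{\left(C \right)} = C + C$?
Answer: $3350$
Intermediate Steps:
$x{\left(C \right)} = 2 C$
$X{\left(T,V \right)} = T \left(T + V\right)$
$R{\left(U \right)} = \sqrt{10 + U}$ ($R{\left(U \right)} = \sqrt{U + 2 \cdot 5} = \sqrt{U + 10} = \sqrt{10 + U}$)
$\left(888 - 553\right) \left(R{\left(X{\left(0,5 \right)} \right)} + 0\right)^{2} = \left(888 - 553\right) \left(\sqrt{10 + 0 \left(0 + 5\right)} + 0\right)^{2} = 335 \left(\sqrt{10 + 0 \cdot 5} + 0\right)^{2} = 335 \left(\sqrt{10 + 0} + 0\right)^{2} = 335 \left(\sqrt{10} + 0\right)^{2} = 335 \left(\sqrt{10}\right)^{2} = 335 \cdot 10 = 3350$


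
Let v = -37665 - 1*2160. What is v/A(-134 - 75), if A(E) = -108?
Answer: 1475/4 ≈ 368.75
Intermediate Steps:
v = -39825 (v = -37665 - 2160 = -39825)
v/A(-134 - 75) = -39825/(-108) = -39825*(-1/108) = 1475/4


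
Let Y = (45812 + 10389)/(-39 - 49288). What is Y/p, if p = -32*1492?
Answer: 56201/2355068288 ≈ 2.3864e-5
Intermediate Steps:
p = -47744
Y = -56201/49327 (Y = 56201/(-49327) = 56201*(-1/49327) = -56201/49327 ≈ -1.1394)
Y/p = -56201/49327/(-47744) = -56201/49327*(-1/47744) = 56201/2355068288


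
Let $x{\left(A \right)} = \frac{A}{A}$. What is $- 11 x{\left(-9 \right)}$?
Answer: $-11$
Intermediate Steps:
$x{\left(A \right)} = 1$
$- 11 x{\left(-9 \right)} = \left(-11\right) 1 = -11$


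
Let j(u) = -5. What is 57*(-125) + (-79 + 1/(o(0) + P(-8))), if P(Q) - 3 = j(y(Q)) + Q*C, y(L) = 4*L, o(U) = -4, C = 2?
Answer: -158489/22 ≈ -7204.0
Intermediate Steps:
P(Q) = -2 + 2*Q (P(Q) = 3 + (-5 + Q*2) = 3 + (-5 + 2*Q) = -2 + 2*Q)
57*(-125) + (-79 + 1/(o(0) + P(-8))) = 57*(-125) + (-79 + 1/(-4 + (-2 + 2*(-8)))) = -7125 + (-79 + 1/(-4 + (-2 - 16))) = -7125 + (-79 + 1/(-4 - 18)) = -7125 + (-79 + 1/(-22)) = -7125 + (-79 - 1/22) = -7125 - 1739/22 = -158489/22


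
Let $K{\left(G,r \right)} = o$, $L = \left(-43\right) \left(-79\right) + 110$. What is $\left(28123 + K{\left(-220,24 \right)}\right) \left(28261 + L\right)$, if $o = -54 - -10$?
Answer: $892013672$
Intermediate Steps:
$L = 3507$ ($L = 3397 + 110 = 3507$)
$o = -44$ ($o = -54 + 10 = -44$)
$K{\left(G,r \right)} = -44$
$\left(28123 + K{\left(-220,24 \right)}\right) \left(28261 + L\right) = \left(28123 - 44\right) \left(28261 + 3507\right) = 28079 \cdot 31768 = 892013672$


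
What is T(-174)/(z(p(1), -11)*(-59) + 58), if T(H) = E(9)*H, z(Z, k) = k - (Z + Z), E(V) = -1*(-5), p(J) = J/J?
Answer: -58/55 ≈ -1.0545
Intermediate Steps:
p(J) = 1
E(V) = 5
z(Z, k) = k - 2*Z
T(H) = 5*H
T(-174)/(z(p(1), -11)*(-59) + 58) = (5*(-174))/((-11 - 2*1)*(-59) + 58) = -870/((-11 - 2)*(-59) + 58) = -870/(-13*(-59) + 58) = -870/(767 + 58) = -870/825 = -870*1/825 = -58/55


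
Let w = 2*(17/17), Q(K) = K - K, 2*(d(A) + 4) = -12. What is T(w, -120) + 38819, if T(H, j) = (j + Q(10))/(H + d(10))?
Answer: 38834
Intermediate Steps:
d(A) = -10 (d(A) = -4 + (½)*(-12) = -4 - 6 = -10)
Q(K) = 0
w = 2 (w = 2*(17*(1/17)) = 2*1 = 2)
T(H, j) = j/(-10 + H) (T(H, j) = (j + 0)/(H - 10) = j/(-10 + H))
T(w, -120) + 38819 = -120/(-10 + 2) + 38819 = -120/(-8) + 38819 = -120*(-⅛) + 38819 = 15 + 38819 = 38834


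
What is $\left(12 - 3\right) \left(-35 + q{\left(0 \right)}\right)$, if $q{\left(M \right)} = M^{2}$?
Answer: $-315$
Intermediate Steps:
$\left(12 - 3\right) \left(-35 + q{\left(0 \right)}\right) = \left(12 - 3\right) \left(-35 + 0^{2}\right) = 9 \left(-35 + 0\right) = 9 \left(-35\right) = -315$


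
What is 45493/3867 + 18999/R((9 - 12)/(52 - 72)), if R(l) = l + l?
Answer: 244942603/3867 ≈ 63342.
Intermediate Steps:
R(l) = 2*l
45493/3867 + 18999/R((9 - 12)/(52 - 72)) = 45493/3867 + 18999/((2*((9 - 12)/(52 - 72)))) = 45493*(1/3867) + 18999/((2*(-3/(-20)))) = 45493/3867 + 18999/((2*(-3*(-1/20)))) = 45493/3867 + 18999/((2*(3/20))) = 45493/3867 + 18999/(3/10) = 45493/3867 + 18999*(10/3) = 45493/3867 + 63330 = 244942603/3867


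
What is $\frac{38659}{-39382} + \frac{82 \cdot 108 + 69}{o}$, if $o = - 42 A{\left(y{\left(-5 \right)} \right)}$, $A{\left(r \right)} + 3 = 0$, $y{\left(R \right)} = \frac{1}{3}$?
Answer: $\frac{4126349}{59073} \approx 69.852$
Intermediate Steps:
$y{\left(R \right)} = \frac{1}{3}$
$A{\left(r \right)} = -3$ ($A{\left(r \right)} = -3 + 0 = -3$)
$o = 126$ ($o = \left(-42\right) \left(-3\right) = 126$)
$\frac{38659}{-39382} + \frac{82 \cdot 108 + 69}{o} = \frac{38659}{-39382} + \frac{82 \cdot 108 + 69}{126} = 38659 \left(- \frac{1}{39382}\right) + \left(8856 + 69\right) \frac{1}{126} = - \frac{38659}{39382} + 8925 \cdot \frac{1}{126} = - \frac{38659}{39382} + \frac{425}{6} = \frac{4126349}{59073}$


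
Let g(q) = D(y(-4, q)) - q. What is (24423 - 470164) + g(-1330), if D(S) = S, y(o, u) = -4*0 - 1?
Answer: -444412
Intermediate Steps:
y(o, u) = -1 (y(o, u) = 0 - 1 = -1)
g(q) = -1 - q
(24423 - 470164) + g(-1330) = (24423 - 470164) + (-1 - 1*(-1330)) = -445741 + (-1 + 1330) = -445741 + 1329 = -444412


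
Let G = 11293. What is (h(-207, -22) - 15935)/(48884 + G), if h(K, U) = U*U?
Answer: -15451/60177 ≈ -0.25676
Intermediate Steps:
h(K, U) = U²
(h(-207, -22) - 15935)/(48884 + G) = ((-22)² - 15935)/(48884 + 11293) = (484 - 15935)/60177 = -15451*1/60177 = -15451/60177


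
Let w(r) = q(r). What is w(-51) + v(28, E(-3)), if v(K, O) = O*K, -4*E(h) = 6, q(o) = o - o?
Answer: -42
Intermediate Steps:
q(o) = 0
E(h) = -3/2 (E(h) = -1/4*6 = -3/2)
v(K, O) = K*O
w(r) = 0
w(-51) + v(28, E(-3)) = 0 + 28*(-3/2) = 0 - 42 = -42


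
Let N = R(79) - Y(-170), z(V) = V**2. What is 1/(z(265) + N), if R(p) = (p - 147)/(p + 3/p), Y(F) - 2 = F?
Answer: 1561/109882130 ≈ 1.4206e-5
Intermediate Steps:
Y(F) = 2 + F
R(p) = (-147 + p)/(p + 3/p)
N = 260905/1561 (N = 79*(-147 + 79)/(3 + 79**2) - (2 - 170) = 79*(-68)/(3 + 6241) - 1*(-168) = 79*(-68)/6244 + 168 = 79*(1/6244)*(-68) + 168 = -1343/1561 + 168 = 260905/1561 ≈ 167.14)
1/(z(265) + N) = 1/(265**2 + 260905/1561) = 1/(70225 + 260905/1561) = 1/(109882130/1561) = 1561/109882130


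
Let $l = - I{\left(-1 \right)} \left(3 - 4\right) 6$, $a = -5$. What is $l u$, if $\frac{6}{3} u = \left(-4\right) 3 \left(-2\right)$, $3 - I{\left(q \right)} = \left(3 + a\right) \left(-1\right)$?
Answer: $72$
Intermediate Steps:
$I{\left(q \right)} = 1$ ($I{\left(q \right)} = 3 - \left(3 - 5\right) \left(-1\right) = 3 - \left(-2\right) \left(-1\right) = 3 - 2 = 1$)
$l = 6$ ($l = \left(-1\right) 1 \left(3 - 4\right) 6 = - \left(3 - 4\right) 6 = - \left(-1\right) 6 = \left(-1\right) \left(-6\right) = 6$)
$u = 12$ ($u = \frac{\left(-4\right) 3 \left(-2\right)}{2} = \frac{\left(-12\right) \left(-2\right)}{2} = \frac{1}{2} \cdot 24 = 12$)
$l u = 6 \cdot 12 = 72$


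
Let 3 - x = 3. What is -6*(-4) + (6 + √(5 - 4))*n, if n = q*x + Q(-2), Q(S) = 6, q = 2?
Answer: 66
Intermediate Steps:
x = 0 (x = 3 - 1*3 = 3 - 3 = 0)
n = 6 (n = 2*0 + 6 = 0 + 6 = 6)
-6*(-4) + (6 + √(5 - 4))*n = -6*(-4) + (6 + √(5 - 4))*6 = 24 + (6 + √1)*6 = 24 + (6 + 1)*6 = 24 + 7*6 = 24 + 42 = 66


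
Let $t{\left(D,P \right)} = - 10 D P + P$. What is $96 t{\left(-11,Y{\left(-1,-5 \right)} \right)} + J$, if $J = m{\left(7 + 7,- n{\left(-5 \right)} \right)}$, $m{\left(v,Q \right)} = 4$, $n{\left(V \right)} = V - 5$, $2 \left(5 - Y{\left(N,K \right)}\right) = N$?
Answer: $58612$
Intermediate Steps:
$Y{\left(N,K \right)} = 5 - \frac{N}{2}$
$n{\left(V \right)} = -5 + V$ ($n{\left(V \right)} = V - 5 = -5 + V$)
$t{\left(D,P \right)} = P - 10 D P$ ($t{\left(D,P \right)} = - 10 D P + P = P - 10 D P$)
$J = 4$
$96 t{\left(-11,Y{\left(-1,-5 \right)} \right)} + J = 96 \left(5 - - \frac{1}{2}\right) \left(1 - -110\right) + 4 = 96 \left(5 + \frac{1}{2}\right) \left(1 + 110\right) + 4 = 96 \cdot \frac{11}{2} \cdot 111 + 4 = 96 \cdot \frac{1221}{2} + 4 = 58608 + 4 = 58612$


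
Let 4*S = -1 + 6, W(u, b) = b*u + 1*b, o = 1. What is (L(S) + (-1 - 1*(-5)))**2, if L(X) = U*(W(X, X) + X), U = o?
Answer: 16641/256 ≈ 65.004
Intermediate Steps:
W(u, b) = b + b*u (W(u, b) = b*u + b = b + b*u)
U = 1
S = 5/4 (S = (-1 + 6)/4 = (1/4)*5 = 5/4 ≈ 1.2500)
L(X) = X + X*(1 + X) (L(X) = 1*(X*(1 + X) + X) = 1*(X + X*(1 + X)) = X + X*(1 + X))
(L(S) + (-1 - 1*(-5)))**2 = (5*(2 + 5/4)/4 + (-1 - 1*(-5)))**2 = ((5/4)*(13/4) + (-1 + 5))**2 = (65/16 + 4)**2 = (129/16)**2 = 16641/256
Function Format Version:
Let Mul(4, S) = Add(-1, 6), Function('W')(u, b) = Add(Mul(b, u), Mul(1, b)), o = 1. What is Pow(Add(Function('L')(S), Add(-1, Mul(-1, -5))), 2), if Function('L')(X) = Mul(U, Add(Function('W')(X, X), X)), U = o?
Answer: Rational(16641, 256) ≈ 65.004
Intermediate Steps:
Function('W')(u, b) = Add(b, Mul(b, u)) (Function('W')(u, b) = Add(Mul(b, u), b) = Add(b, Mul(b, u)))
U = 1
S = Rational(5, 4) (S = Mul(Rational(1, 4), Add(-1, 6)) = Mul(Rational(1, 4), 5) = Rational(5, 4) ≈ 1.2500)
Function('L')(X) = Add(X, Mul(X, Add(1, X))) (Function('L')(X) = Mul(1, Add(Mul(X, Add(1, X)), X)) = Mul(1, Add(X, Mul(X, Add(1, X)))) = Add(X, Mul(X, Add(1, X))))
Pow(Add(Function('L')(S), Add(-1, Mul(-1, -5))), 2) = Pow(Add(Mul(Rational(5, 4), Add(2, Rational(5, 4))), Add(-1, Mul(-1, -5))), 2) = Pow(Add(Mul(Rational(5, 4), Rational(13, 4)), Add(-1, 5)), 2) = Pow(Add(Rational(65, 16), 4), 2) = Pow(Rational(129, 16), 2) = Rational(16641, 256)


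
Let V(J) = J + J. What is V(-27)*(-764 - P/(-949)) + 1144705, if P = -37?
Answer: 1125478987/949 ≈ 1.1860e+6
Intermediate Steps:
V(J) = 2*J
V(-27)*(-764 - P/(-949)) + 1144705 = (2*(-27))*(-764 - (-37)/(-949)) + 1144705 = -54*(-764 - (-37)*(-1)/949) + 1144705 = -54*(-764 - 1*37/949) + 1144705 = -54*(-764 - 37/949) + 1144705 = -54*(-725073/949) + 1144705 = 39153942/949 + 1144705 = 1125478987/949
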